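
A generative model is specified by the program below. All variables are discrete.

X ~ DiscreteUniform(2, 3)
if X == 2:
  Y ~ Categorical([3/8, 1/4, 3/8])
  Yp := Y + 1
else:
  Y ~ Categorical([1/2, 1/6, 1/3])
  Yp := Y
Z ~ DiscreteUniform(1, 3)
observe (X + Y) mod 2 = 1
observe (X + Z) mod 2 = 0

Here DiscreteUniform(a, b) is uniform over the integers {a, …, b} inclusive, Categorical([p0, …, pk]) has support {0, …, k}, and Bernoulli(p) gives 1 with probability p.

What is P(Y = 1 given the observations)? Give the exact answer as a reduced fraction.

Enumerate traces; 5 have nonzero weight after conditioning:
  (X=2, Y=1, Z=2) weight 1/24
  (X=3, Y=0, Z=1) weight 1/12
  (X=3, Y=0, Z=3) weight 1/12
  (X=3, Y=2, Z=1) weight 1/18
  (X=3, Y=2, Z=3) weight 1/18
Group by Y:
  weight(Y=0) = 1/6
  weight(Y=1) = 1/24
  weight(Y=2) = 1/9
Total weight = 1/6 + 1/24 + 1/9 = 23/72
P(Y=0 | obs) = 1/6 / 23/72 = 12/23
P(Y=1 | obs) = 1/24 / 23/72 = 3/23
P(Y=2 | obs) = 1/9 / 23/72 = 8/23

P(Y = 1 | obs) = 3/23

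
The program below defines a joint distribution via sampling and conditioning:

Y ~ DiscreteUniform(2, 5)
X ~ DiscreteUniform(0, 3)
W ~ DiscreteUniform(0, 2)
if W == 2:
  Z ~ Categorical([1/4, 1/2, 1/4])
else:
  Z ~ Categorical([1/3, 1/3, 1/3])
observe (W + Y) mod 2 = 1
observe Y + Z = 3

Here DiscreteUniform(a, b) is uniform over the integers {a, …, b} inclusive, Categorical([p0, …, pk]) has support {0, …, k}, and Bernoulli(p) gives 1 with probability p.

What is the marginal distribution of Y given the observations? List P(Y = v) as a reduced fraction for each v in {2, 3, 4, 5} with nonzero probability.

Enumerate traces; 12 have nonzero weight after conditioning:
  (Y=2, X=0, W=1, Z=1) weight 1/144
  (Y=2, X=1, W=1, Z=1) weight 1/144
  (Y=2, X=2, W=1, Z=1) weight 1/144
  (Y=2, X=3, W=1, Z=1) weight 1/144
  (Y=3, X=0, W=0, Z=0) weight 1/144
  (Y=3, X=0, W=2, Z=0) weight 1/192
  (Y=3, X=1, W=0, Z=0) weight 1/144
  (Y=3, X=1, W=2, Z=0) weight 1/192
  … 4 more
Group by Y:
  weight(Y=2) = 1/36
  weight(Y=3) = 7/144
Total weight = 1/36 + 7/144 = 11/144
P(Y=2 | obs) = 1/36 / 11/144 = 4/11
P(Y=3 | obs) = 7/144 / 11/144 = 7/11

P(Y=2) = 4/11, P(Y=3) = 7/11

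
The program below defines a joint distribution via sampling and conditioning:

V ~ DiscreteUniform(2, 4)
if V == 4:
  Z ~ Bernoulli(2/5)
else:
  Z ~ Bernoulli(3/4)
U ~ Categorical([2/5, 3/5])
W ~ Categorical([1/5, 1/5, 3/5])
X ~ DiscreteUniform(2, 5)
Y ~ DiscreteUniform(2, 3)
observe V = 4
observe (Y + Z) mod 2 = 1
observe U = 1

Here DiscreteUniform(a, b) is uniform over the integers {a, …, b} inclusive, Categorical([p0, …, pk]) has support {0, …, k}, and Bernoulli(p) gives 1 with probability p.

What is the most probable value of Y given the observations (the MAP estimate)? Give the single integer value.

argmax_v P(Y = v | obs) = 3

Enumerate traces; 24 have nonzero weight after conditioning:
  (V=4, Z=0, U=1, W=0, X=2, Y=3) weight 3/1000
  (V=4, Z=0, U=1, W=0, X=3, Y=3) weight 3/1000
  (V=4, Z=0, U=1, W=0, X=4, Y=3) weight 3/1000
  (V=4, Z=0, U=1, W=0, X=5, Y=3) weight 3/1000
  (V=4, Z=0, U=1, W=1, X=2, Y=3) weight 3/1000
  (V=4, Z=0, U=1, W=1, X=3, Y=3) weight 3/1000
  (V=4, Z=0, U=1, W=1, X=4, Y=3) weight 3/1000
  (V=4, Z=0, U=1, W=1, X=5, Y=3) weight 3/1000
  (V=4, Z=1, U=1, W=0, X=2, Y=2) weight 1/500
  … 15 more
Group by Y:
  weight(Y=2) = 1/25
  weight(Y=3) = 3/50
Total weight = 1/25 + 3/50 = 1/10
P(Y=2 | obs) = 1/25 / 1/10 = 2/5
P(Y=3 | obs) = 3/50 / 1/10 = 3/5
argmax = 3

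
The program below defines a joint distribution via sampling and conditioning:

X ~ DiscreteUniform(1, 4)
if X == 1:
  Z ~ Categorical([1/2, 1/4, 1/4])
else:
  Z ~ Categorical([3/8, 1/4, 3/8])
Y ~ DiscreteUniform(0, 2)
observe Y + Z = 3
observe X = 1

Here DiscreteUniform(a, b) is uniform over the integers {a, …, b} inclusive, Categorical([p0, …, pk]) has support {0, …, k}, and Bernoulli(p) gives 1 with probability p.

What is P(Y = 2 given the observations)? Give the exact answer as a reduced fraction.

Enumerate traces; 2 have nonzero weight after conditioning:
  (X=1, Z=1, Y=2) weight 1/48
  (X=1, Z=2, Y=1) weight 1/48
Group by Y:
  weight(Y=1) = 1/48
  weight(Y=2) = 1/48
Total weight = 1/48 + 1/48 = 1/24
P(Y=1 | obs) = 1/48 / 1/24 = 1/2
P(Y=2 | obs) = 1/48 / 1/24 = 1/2

P(Y = 2 | obs) = 1/2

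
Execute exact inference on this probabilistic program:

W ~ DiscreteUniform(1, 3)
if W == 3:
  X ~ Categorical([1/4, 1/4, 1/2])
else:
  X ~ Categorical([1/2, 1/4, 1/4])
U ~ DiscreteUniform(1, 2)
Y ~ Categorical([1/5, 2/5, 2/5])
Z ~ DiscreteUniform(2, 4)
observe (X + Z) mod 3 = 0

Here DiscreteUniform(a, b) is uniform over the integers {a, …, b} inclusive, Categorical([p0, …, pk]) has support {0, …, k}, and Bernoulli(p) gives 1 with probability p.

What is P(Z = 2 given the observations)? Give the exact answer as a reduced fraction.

Enumerate traces; 54 have nonzero weight after conditioning:
  (W=1, X=0, U=1, Y=0, Z=3) weight 1/180
  (W=1, X=0, U=1, Y=1, Z=3) weight 1/90
  (W=1, X=0, U=1, Y=2, Z=3) weight 1/90
  (W=1, X=0, U=2, Y=0, Z=3) weight 1/180
  (W=1, X=0, U=2, Y=1, Z=3) weight 1/90
  (W=1, X=0, U=2, Y=2, Z=3) weight 1/90
  (W=1, X=1, U=1, Y=0, Z=2) weight 1/360
  (W=1, X=1, U=1, Y=1, Z=2) weight 1/180
  (W=1, X=2, U=1, Y=0, Z=4) weight 1/360
  … 45 more
Group by Z:
  weight(Z=2) = 1/12
  weight(Z=3) = 5/36
  weight(Z=4) = 1/9
Total weight = 1/12 + 5/36 + 1/9 = 1/3
P(Z=2 | obs) = 1/12 / 1/3 = 1/4
P(Z=3 | obs) = 5/36 / 1/3 = 5/12
P(Z=4 | obs) = 1/9 / 1/3 = 1/3

P(Z = 2 | obs) = 1/4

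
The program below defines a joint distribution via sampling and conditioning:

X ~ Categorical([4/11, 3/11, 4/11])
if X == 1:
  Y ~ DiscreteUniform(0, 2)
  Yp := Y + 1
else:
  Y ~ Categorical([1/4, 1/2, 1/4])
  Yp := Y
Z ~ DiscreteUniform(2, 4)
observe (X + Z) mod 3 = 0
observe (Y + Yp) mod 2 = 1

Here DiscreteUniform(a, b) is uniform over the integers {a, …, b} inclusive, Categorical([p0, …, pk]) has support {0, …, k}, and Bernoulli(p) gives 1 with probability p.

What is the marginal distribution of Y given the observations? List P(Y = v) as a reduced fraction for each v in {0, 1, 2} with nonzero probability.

P(Y=0) = 1/3, P(Y=1) = 1/3, P(Y=2) = 1/3

Enumerate traces; 3 have nonzero weight after conditioning:
  (X=1, Y=0, Z=2) weight 1/33
  (X=1, Y=1, Z=2) weight 1/33
  (X=1, Y=2, Z=2) weight 1/33
Group by Y:
  weight(Y=0) = 1/33
  weight(Y=1) = 1/33
  weight(Y=2) = 1/33
Total weight = 1/33 + 1/33 + 1/33 = 1/11
P(Y=0 | obs) = 1/33 / 1/11 = 1/3
P(Y=1 | obs) = 1/33 / 1/11 = 1/3
P(Y=2 | obs) = 1/33 / 1/11 = 1/3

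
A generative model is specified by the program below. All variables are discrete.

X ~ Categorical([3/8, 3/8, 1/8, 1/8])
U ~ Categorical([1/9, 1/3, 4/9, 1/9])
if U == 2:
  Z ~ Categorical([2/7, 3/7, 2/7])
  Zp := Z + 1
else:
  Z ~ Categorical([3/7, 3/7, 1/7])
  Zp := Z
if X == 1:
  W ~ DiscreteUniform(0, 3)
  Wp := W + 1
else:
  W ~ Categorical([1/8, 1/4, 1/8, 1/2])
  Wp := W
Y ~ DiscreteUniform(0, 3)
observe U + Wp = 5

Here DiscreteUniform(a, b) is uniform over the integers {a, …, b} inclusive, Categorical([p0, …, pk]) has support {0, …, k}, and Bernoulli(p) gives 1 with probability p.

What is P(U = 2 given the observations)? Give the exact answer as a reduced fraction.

Enumerate traces; 108 have nonzero weight after conditioning:
  (X=0, U=2, Z=0, W=3, Y=0) weight 1/168
  (X=0, U=2, Z=0, W=3, Y=1) weight 1/168
  (X=0, U=2, Z=0, W=3, Y=2) weight 1/168
  (X=0, U=2, Z=0, W=3, Y=3) weight 1/168
  (X=0, U=2, Z=1, W=3, Y=0) weight 1/112
  (X=0, U=2, Z=1, W=3, Y=1) weight 1/112
  (X=0, U=2, Z=1, W=3, Y=2) weight 1/112
  (X=0, U=2, Z=1, W=3, Y=3) weight 1/112
  (X=0, U=3, Z=0, W=2, Y=0) weight 1/1792
  (X=1, U=1, Z=0, W=3, Y=0) weight 3/896
  … 98 more
Group by U:
  weight(U=1) = 1/32
  weight(U=2) = 13/72
  weight(U=3) = 11/576
Total weight = 1/32 + 13/72 + 11/576 = 133/576
P(U=1 | obs) = 1/32 / 133/576 = 18/133
P(U=2 | obs) = 13/72 / 133/576 = 104/133
P(U=3 | obs) = 11/576 / 133/576 = 11/133

P(U = 2 | obs) = 104/133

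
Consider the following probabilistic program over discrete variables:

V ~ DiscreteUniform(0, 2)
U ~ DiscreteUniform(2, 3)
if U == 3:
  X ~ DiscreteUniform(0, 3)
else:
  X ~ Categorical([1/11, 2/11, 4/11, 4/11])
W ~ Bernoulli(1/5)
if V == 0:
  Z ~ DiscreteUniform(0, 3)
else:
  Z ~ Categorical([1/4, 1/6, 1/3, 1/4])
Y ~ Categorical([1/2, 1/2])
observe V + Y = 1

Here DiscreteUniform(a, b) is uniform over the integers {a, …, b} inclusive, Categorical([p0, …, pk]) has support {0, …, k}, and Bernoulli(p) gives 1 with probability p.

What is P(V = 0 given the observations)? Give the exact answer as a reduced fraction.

Enumerate traces; 128 have nonzero weight after conditioning:
  (V=0, U=2, X=0, W=0, Z=0, Y=1) weight 1/660
  (V=0, U=2, X=0, W=0, Z=1, Y=1) weight 1/660
  (V=0, U=2, X=0, W=0, Z=2, Y=1) weight 1/660
  (V=0, U=2, X=0, W=0, Z=3, Y=1) weight 1/660
  (V=0, U=2, X=0, W=1, Z=0, Y=1) weight 1/2640
  (V=0, U=2, X=0, W=1, Z=1, Y=1) weight 1/2640
  (V=0, U=2, X=0, W=1, Z=2, Y=1) weight 1/2640
  (V=0, U=2, X=0, W=1, Z=3, Y=1) weight 1/2640
  (V=1, U=2, X=0, W=0, Z=0, Y=0) weight 1/660
  … 119 more
Group by V:
  weight(V=0) = 1/6
  weight(V=1) = 1/6
Total weight = 1/6 + 1/6 = 1/3
P(V=0 | obs) = 1/6 / 1/3 = 1/2
P(V=1 | obs) = 1/6 / 1/3 = 1/2

P(V = 0 | obs) = 1/2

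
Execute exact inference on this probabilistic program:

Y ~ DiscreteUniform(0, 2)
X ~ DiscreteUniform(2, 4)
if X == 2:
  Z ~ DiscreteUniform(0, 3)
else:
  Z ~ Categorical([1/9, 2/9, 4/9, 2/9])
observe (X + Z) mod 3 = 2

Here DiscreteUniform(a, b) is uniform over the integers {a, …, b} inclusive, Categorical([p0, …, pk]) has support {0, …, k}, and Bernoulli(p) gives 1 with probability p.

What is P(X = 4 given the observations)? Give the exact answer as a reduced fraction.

Enumerate traces; 12 have nonzero weight after conditioning:
  (Y=0, X=2, Z=0) weight 1/36
  (Y=0, X=2, Z=3) weight 1/36
  (Y=0, X=3, Z=2) weight 4/81
  (Y=0, X=4, Z=1) weight 2/81
  (Y=1, X=2, Z=0) weight 1/36
  (Y=1, X=2, Z=3) weight 1/36
  (Y=1, X=3, Z=2) weight 4/81
  (Y=1, X=4, Z=1) weight 2/81
  … 4 more
Group by X:
  weight(X=2) = 1/6
  weight(X=3) = 4/27
  weight(X=4) = 2/27
Total weight = 1/6 + 4/27 + 2/27 = 7/18
P(X=2 | obs) = 1/6 / 7/18 = 3/7
P(X=3 | obs) = 4/27 / 7/18 = 8/21
P(X=4 | obs) = 2/27 / 7/18 = 4/21

P(X = 4 | obs) = 4/21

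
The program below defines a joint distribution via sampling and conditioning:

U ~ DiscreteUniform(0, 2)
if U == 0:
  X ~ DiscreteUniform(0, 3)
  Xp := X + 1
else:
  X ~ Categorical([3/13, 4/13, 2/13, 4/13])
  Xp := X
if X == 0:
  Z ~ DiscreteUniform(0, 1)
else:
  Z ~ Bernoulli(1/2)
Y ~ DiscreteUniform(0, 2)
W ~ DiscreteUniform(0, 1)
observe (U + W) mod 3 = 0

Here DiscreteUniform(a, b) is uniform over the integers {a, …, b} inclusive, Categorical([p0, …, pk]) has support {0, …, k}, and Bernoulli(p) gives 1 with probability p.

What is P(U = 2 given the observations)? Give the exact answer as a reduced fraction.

Enumerate traces; 48 have nonzero weight after conditioning:
  (U=0, X=0, Z=0, Y=0, W=0) weight 1/144
  (U=0, X=0, Z=0, Y=1, W=0) weight 1/144
  (U=0, X=0, Z=0, Y=2, W=0) weight 1/144
  (U=0, X=0, Z=1, Y=0, W=0) weight 1/144
  (U=0, X=0, Z=1, Y=1, W=0) weight 1/144
  (U=0, X=0, Z=1, Y=2, W=0) weight 1/144
  (U=0, X=1, Z=0, Y=0, W=0) weight 1/144
  (U=0, X=1, Z=0, Y=1, W=0) weight 1/144
  (U=2, X=0, Z=0, Y=0, W=1) weight 1/156
  … 39 more
Group by U:
  weight(U=0) = 1/6
  weight(U=2) = 1/6
Total weight = 1/6 + 1/6 = 1/3
P(U=0 | obs) = 1/6 / 1/3 = 1/2
P(U=2 | obs) = 1/6 / 1/3 = 1/2

P(U = 2 | obs) = 1/2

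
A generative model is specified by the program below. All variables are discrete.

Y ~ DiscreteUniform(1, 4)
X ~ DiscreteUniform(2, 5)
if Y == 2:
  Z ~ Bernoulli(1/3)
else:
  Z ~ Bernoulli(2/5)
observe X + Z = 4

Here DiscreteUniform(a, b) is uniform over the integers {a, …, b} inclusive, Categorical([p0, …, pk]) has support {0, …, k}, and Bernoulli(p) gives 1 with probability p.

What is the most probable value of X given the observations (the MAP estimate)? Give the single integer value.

Enumerate traces; 8 have nonzero weight after conditioning:
  (Y=1, X=3, Z=1) weight 1/40
  (Y=1, X=4, Z=0) weight 3/80
  (Y=2, X=3, Z=1) weight 1/48
  (Y=2, X=4, Z=0) weight 1/24
  (Y=3, X=3, Z=1) weight 1/40
  (Y=3, X=4, Z=0) weight 3/80
  (Y=4, X=3, Z=1) weight 1/40
  (Y=4, X=4, Z=0) weight 3/80
Group by X:
  weight(X=3) = 23/240
  weight(X=4) = 37/240
Total weight = 23/240 + 37/240 = 1/4
P(X=3 | obs) = 23/240 / 1/4 = 23/60
P(X=4 | obs) = 37/240 / 1/4 = 37/60
argmax = 4

argmax_v P(X = v | obs) = 4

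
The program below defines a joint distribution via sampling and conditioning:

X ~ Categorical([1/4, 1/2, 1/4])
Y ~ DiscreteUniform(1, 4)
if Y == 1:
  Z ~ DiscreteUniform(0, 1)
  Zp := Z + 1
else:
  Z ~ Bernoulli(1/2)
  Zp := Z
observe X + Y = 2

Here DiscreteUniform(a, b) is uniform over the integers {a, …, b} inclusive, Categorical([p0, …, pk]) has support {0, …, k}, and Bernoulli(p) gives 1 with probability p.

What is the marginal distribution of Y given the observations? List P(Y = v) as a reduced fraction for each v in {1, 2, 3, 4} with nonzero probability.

P(Y=1) = 2/3, P(Y=2) = 1/3

Enumerate traces; 4 have nonzero weight after conditioning:
  (X=0, Y=2, Z=0) weight 1/32
  (X=0, Y=2, Z=1) weight 1/32
  (X=1, Y=1, Z=0) weight 1/16
  (X=1, Y=1, Z=1) weight 1/16
Group by Y:
  weight(Y=1) = 1/8
  weight(Y=2) = 1/16
Total weight = 1/8 + 1/16 = 3/16
P(Y=1 | obs) = 1/8 / 3/16 = 2/3
P(Y=2 | obs) = 1/16 / 3/16 = 1/3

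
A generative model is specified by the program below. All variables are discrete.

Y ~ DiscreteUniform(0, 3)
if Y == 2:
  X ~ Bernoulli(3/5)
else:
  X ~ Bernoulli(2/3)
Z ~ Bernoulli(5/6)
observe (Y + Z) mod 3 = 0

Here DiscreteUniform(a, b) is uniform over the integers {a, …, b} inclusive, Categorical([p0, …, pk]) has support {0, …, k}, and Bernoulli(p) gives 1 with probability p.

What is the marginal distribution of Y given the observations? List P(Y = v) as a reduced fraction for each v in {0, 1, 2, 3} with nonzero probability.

P(Y=0) = 1/7, P(Y=2) = 5/7, P(Y=3) = 1/7

Enumerate traces; 6 have nonzero weight after conditioning:
  (Y=0, X=0, Z=0) weight 1/72
  (Y=0, X=1, Z=0) weight 1/36
  (Y=2, X=0, Z=1) weight 1/12
  (Y=2, X=1, Z=1) weight 1/8
  (Y=3, X=0, Z=0) weight 1/72
  (Y=3, X=1, Z=0) weight 1/36
Group by Y:
  weight(Y=0) = 1/24
  weight(Y=2) = 5/24
  weight(Y=3) = 1/24
Total weight = 1/24 + 5/24 + 1/24 = 7/24
P(Y=0 | obs) = 1/24 / 7/24 = 1/7
P(Y=2 | obs) = 5/24 / 7/24 = 5/7
P(Y=3 | obs) = 1/24 / 7/24 = 1/7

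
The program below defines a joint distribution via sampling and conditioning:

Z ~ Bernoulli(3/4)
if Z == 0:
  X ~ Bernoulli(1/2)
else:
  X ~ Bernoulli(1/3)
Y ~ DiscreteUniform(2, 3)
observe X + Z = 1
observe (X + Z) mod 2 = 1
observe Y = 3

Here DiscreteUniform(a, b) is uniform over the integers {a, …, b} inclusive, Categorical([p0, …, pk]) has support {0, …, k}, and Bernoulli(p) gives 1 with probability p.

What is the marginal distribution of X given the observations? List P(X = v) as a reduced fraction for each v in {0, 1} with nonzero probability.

Enumerate traces; 2 have nonzero weight after conditioning:
  (Z=0, X=1, Y=3) weight 1/16
  (Z=1, X=0, Y=3) weight 1/4
Group by X:
  weight(X=0) = 1/4
  weight(X=1) = 1/16
Total weight = 1/4 + 1/16 = 5/16
P(X=0 | obs) = 1/4 / 5/16 = 4/5
P(X=1 | obs) = 1/16 / 5/16 = 1/5

P(X=0) = 4/5, P(X=1) = 1/5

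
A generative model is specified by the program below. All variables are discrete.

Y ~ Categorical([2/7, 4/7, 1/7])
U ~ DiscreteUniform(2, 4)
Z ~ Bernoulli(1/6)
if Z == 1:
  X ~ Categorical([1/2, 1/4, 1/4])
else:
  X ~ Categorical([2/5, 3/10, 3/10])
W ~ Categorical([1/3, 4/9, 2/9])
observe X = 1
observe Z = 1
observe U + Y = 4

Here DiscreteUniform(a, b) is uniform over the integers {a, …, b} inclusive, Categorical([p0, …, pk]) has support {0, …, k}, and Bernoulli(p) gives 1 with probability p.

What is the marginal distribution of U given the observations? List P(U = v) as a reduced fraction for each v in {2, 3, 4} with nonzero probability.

Enumerate traces; 9 have nonzero weight after conditioning:
  (Y=0, U=4, Z=1, X=1, W=0) weight 1/756
  (Y=0, U=4, Z=1, X=1, W=1) weight 1/567
  (Y=0, U=4, Z=1, X=1, W=2) weight 1/1134
  (Y=1, U=3, Z=1, X=1, W=0) weight 1/378
  (Y=1, U=3, Z=1, X=1, W=1) weight 2/567
  (Y=1, U=3, Z=1, X=1, W=2) weight 1/567
  (Y=2, U=2, Z=1, X=1, W=0) weight 1/1512
  (Y=2, U=2, Z=1, X=1, W=1) weight 1/1134
  … 1 more
Group by U:
  weight(U=2) = 1/504
  weight(U=3) = 1/126
  weight(U=4) = 1/252
Total weight = 1/504 + 1/126 + 1/252 = 1/72
P(U=2 | obs) = 1/504 / 1/72 = 1/7
P(U=3 | obs) = 1/126 / 1/72 = 4/7
P(U=4 | obs) = 1/252 / 1/72 = 2/7

P(U=2) = 1/7, P(U=3) = 4/7, P(U=4) = 2/7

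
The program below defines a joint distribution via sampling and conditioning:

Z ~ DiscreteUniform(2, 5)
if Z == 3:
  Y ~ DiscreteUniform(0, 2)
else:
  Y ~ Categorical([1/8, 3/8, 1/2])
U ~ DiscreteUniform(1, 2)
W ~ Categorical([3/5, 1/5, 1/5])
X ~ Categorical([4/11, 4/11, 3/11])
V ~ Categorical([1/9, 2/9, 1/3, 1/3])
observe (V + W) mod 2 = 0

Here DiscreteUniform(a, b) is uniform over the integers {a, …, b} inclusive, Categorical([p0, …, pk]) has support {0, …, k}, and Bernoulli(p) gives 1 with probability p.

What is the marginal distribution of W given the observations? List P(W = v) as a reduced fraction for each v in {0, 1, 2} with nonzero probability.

Enumerate traces; 432 have nonzero weight after conditioning:
  (Z=2, Y=0, U=1, W=0, X=0, V=0) weight 1/2640
  (Z=2, Y=0, U=1, W=0, X=0, V=2) weight 1/880
  (Z=2, Y=0, U=1, W=0, X=1, V=0) weight 1/2640
  (Z=2, Y=0, U=1, W=0, X=1, V=2) weight 1/880
  (Z=2, Y=0, U=1, W=0, X=2, V=0) weight 1/3520
  (Z=2, Y=0, U=1, W=0, X=2, V=2) weight 3/3520
  (Z=2, Y=0, U=1, W=1, X=0, V=1) weight 1/3960
  (Z=2, Y=0, U=1, W=1, X=0, V=3) weight 1/2640
  (Z=2, Y=0, U=1, W=2, X=0, V=0) weight 1/7920
  … 423 more
Group by W:
  weight(W=0) = 4/15
  weight(W=1) = 1/9
  weight(W=2) = 4/45
Total weight = 4/15 + 1/9 + 4/45 = 7/15
P(W=0 | obs) = 4/15 / 7/15 = 4/7
P(W=1 | obs) = 1/9 / 7/15 = 5/21
P(W=2 | obs) = 4/45 / 7/15 = 4/21

P(W=0) = 4/7, P(W=1) = 5/21, P(W=2) = 4/21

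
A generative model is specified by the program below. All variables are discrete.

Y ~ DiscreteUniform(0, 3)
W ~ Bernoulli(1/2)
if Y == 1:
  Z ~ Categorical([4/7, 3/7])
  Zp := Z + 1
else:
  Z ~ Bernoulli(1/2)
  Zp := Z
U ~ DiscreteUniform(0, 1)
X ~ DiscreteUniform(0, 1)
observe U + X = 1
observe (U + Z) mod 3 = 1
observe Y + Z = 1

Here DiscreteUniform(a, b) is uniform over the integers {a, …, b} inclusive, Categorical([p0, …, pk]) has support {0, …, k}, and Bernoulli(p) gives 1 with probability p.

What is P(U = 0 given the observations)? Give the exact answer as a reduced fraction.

Enumerate traces; 4 have nonzero weight after conditioning:
  (Y=0, W=0, Z=1, U=0, X=1) weight 1/64
  (Y=0, W=1, Z=1, U=0, X=1) weight 1/64
  (Y=1, W=0, Z=0, U=1, X=0) weight 1/56
  (Y=1, W=1, Z=0, U=1, X=0) weight 1/56
Group by U:
  weight(U=0) = 1/32
  weight(U=1) = 1/28
Total weight = 1/32 + 1/28 = 15/224
P(U=0 | obs) = 1/32 / 15/224 = 7/15
P(U=1 | obs) = 1/28 / 15/224 = 8/15

P(U = 0 | obs) = 7/15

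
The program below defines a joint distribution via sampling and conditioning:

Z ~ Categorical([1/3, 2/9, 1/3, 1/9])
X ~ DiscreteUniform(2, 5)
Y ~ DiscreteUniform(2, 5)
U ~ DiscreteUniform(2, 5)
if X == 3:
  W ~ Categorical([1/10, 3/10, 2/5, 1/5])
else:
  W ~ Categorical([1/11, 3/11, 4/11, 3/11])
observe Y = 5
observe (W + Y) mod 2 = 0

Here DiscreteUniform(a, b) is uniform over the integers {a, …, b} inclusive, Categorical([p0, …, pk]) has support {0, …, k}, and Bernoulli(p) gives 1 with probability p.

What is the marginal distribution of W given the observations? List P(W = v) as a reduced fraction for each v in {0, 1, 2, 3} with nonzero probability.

P(W=1) = 123/235, P(W=3) = 112/235

Enumerate traces; 128 have nonzero weight after conditioning:
  (Z=0, X=2, Y=5, U=2, W=1) weight 1/704
  (Z=0, X=2, Y=5, U=2, W=3) weight 1/704
  (Z=0, X=2, Y=5, U=3, W=1) weight 1/704
  (Z=0, X=2, Y=5, U=3, W=3) weight 1/704
  (Z=0, X=2, Y=5, U=4, W=1) weight 1/704
  (Z=0, X=2, Y=5, U=4, W=3) weight 1/704
  (Z=0, X=2, Y=5, U=5, W=1) weight 1/704
  (Z=0, X=2, Y=5, U=5, W=3) weight 1/704
  … 120 more
Group by W:
  weight(W=1) = 123/1760
  weight(W=3) = 7/110
Total weight = 123/1760 + 7/110 = 47/352
P(W=1 | obs) = 123/1760 / 47/352 = 123/235
P(W=3 | obs) = 7/110 / 47/352 = 112/235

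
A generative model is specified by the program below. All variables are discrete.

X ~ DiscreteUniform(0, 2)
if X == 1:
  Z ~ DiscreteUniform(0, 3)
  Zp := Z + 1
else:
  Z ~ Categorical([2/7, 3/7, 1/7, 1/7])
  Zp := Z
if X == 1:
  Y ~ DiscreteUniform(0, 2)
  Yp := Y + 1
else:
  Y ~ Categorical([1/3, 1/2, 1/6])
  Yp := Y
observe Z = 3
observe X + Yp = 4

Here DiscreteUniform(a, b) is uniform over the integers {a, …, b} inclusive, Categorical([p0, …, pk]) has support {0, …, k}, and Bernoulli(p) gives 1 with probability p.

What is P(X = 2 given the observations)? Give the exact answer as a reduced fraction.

Enumerate traces; 2 have nonzero weight after conditioning:
  (X=1, Z=3, Y=2) weight 1/36
  (X=2, Z=3, Y=2) weight 1/126
Group by X:
  weight(X=1) = 1/36
  weight(X=2) = 1/126
Total weight = 1/36 + 1/126 = 1/28
P(X=1 | obs) = 1/36 / 1/28 = 7/9
P(X=2 | obs) = 1/126 / 1/28 = 2/9

P(X = 2 | obs) = 2/9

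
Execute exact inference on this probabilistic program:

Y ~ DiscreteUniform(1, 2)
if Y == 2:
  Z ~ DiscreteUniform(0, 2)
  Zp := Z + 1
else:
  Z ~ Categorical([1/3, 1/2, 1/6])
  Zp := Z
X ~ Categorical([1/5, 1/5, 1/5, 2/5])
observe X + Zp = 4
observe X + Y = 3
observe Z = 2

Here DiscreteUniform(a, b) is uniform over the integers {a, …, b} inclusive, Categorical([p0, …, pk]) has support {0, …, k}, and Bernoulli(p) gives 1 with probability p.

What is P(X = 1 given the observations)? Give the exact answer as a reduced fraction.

P(X = 1 | obs) = 2/3

Enumerate traces; 2 have nonzero weight after conditioning:
  (Y=1, Z=2, X=2) weight 1/60
  (Y=2, Z=2, X=1) weight 1/30
Group by X:
  weight(X=1) = 1/30
  weight(X=2) = 1/60
Total weight = 1/30 + 1/60 = 1/20
P(X=1 | obs) = 1/30 / 1/20 = 2/3
P(X=2 | obs) = 1/60 / 1/20 = 1/3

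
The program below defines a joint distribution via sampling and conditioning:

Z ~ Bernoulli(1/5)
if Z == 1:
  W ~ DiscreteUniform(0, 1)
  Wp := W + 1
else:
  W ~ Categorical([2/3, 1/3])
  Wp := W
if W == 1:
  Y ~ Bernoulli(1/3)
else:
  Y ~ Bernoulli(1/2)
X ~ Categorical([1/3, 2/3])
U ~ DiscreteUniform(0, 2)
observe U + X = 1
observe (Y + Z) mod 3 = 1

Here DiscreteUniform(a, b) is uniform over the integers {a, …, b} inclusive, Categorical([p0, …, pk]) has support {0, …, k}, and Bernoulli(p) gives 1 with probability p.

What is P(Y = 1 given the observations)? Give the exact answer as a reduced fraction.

Enumerate traces; 8 have nonzero weight after conditioning:
  (Z=0, W=0, Y=1, X=0, U=1) weight 4/135
  (Z=0, W=0, Y=1, X=1, U=0) weight 8/135
  (Z=0, W=1, Y=1, X=0, U=1) weight 4/405
  (Z=0, W=1, Y=1, X=1, U=0) weight 8/405
  (Z=1, W=0, Y=0, X=0, U=1) weight 1/180
  (Z=1, W=0, Y=0, X=1, U=0) weight 1/90
  (Z=1, W=1, Y=0, X=0, U=1) weight 1/135
  (Z=1, W=1, Y=0, X=1, U=0) weight 2/135
Group by Y:
  weight(Y=0) = 7/180
  weight(Y=1) = 16/135
Total weight = 7/180 + 16/135 = 17/108
P(Y=0 | obs) = 7/180 / 17/108 = 21/85
P(Y=1 | obs) = 16/135 / 17/108 = 64/85

P(Y = 1 | obs) = 64/85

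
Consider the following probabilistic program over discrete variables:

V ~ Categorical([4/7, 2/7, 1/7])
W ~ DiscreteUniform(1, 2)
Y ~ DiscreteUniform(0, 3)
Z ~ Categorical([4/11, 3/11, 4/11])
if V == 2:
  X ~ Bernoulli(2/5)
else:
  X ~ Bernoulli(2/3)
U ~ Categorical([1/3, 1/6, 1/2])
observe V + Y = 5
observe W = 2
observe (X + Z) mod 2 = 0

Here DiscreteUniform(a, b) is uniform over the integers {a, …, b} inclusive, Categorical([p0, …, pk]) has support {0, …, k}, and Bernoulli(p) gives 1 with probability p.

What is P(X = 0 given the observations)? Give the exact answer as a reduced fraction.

Enumerate traces; 9 have nonzero weight after conditioning:
  (V=2, W=2, Y=3, Z=0, X=0, U=0) weight 1/770
  (V=2, W=2, Y=3, Z=0, X=0, U=1) weight 1/1540
  (V=2, W=2, Y=3, Z=0, X=0, U=2) weight 3/1540
  (V=2, W=2, Y=3, Z=1, X=1, U=0) weight 1/1540
  (V=2, W=2, Y=3, Z=1, X=1, U=1) weight 1/3080
  (V=2, W=2, Y=3, Z=1, X=1, U=2) weight 3/3080
  (V=2, W=2, Y=3, Z=2, X=0, U=0) weight 1/770
  (V=2, W=2, Y=3, Z=2, X=0, U=1) weight 1/1540
  … 1 more
Group by X:
  weight(X=0) = 3/385
  weight(X=1) = 3/1540
Total weight = 3/385 + 3/1540 = 3/308
P(X=0 | obs) = 3/385 / 3/308 = 4/5
P(X=1 | obs) = 3/1540 / 3/308 = 1/5

P(X = 0 | obs) = 4/5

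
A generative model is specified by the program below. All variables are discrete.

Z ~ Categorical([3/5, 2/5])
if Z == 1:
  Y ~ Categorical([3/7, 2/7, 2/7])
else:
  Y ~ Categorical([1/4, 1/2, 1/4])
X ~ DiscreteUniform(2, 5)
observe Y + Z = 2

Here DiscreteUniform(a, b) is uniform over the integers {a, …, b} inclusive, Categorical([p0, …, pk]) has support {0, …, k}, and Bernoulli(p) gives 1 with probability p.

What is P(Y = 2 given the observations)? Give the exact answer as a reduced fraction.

P(Y = 2 | obs) = 21/37

Enumerate traces; 8 have nonzero weight after conditioning:
  (Z=0, Y=2, X=2) weight 3/80
  (Z=0, Y=2, X=3) weight 3/80
  (Z=0, Y=2, X=4) weight 3/80
  (Z=0, Y=2, X=5) weight 3/80
  (Z=1, Y=1, X=2) weight 1/35
  (Z=1, Y=1, X=3) weight 1/35
  (Z=1, Y=1, X=4) weight 1/35
  (Z=1, Y=1, X=5) weight 1/35
Group by Y:
  weight(Y=1) = 4/35
  weight(Y=2) = 3/20
Total weight = 4/35 + 3/20 = 37/140
P(Y=1 | obs) = 4/35 / 37/140 = 16/37
P(Y=2 | obs) = 3/20 / 37/140 = 21/37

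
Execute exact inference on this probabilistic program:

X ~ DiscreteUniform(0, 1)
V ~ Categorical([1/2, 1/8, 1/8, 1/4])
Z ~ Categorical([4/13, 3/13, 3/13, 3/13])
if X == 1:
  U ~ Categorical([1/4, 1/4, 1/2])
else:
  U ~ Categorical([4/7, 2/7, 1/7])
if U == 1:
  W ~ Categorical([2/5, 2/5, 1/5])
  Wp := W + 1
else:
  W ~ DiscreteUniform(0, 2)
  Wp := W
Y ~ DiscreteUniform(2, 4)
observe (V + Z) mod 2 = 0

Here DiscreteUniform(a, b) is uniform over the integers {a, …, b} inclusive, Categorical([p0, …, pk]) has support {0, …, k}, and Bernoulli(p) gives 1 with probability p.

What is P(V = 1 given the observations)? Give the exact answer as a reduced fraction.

Enumerate traces; 432 have nonzero weight after conditioning:
  (X=0, V=0, Z=0, U=0, W=0, Y=2) weight 4/819
  (X=0, V=0, Z=0, U=0, W=0, Y=3) weight 4/819
  (X=0, V=0, Z=0, U=0, W=0, Y=4) weight 4/819
  (X=0, V=0, Z=0, U=0, W=1, Y=2) weight 4/819
  (X=0, V=0, Z=0, U=0, W=1, Y=3) weight 4/819
  (X=0, V=0, Z=0, U=0, W=1, Y=4) weight 4/819
  (X=0, V=0, Z=0, U=0, W=2, Y=2) weight 4/819
  (X=0, V=0, Z=0, U=0, W=2, Y=3) weight 4/819
  (X=0, V=1, Z=1, U=0, W=0, Y=2) weight 1/1092
  (X=0, V=2, Z=0, U=0, W=0, Y=2) weight 1/819
  … 422 more
Group by V:
  weight(V=0) = 7/26
  weight(V=1) = 3/52
  weight(V=2) = 7/104
  weight(V=3) = 3/26
Total weight = 7/26 + 3/52 + 7/104 + 3/26 = 53/104
P(V=0 | obs) = 7/26 / 53/104 = 28/53
P(V=1 | obs) = 3/52 / 53/104 = 6/53
P(V=2 | obs) = 7/104 / 53/104 = 7/53
P(V=3 | obs) = 3/26 / 53/104 = 12/53

P(V = 1 | obs) = 6/53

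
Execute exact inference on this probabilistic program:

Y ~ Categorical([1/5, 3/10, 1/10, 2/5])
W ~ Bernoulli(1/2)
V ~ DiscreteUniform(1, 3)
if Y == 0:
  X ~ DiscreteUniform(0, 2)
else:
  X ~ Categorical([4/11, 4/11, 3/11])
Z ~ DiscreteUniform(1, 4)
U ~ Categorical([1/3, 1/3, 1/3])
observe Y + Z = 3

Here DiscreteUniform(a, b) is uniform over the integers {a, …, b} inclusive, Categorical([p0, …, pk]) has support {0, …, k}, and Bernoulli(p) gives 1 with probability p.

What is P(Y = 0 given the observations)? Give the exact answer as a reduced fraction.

Enumerate traces; 162 have nonzero weight after conditioning:
  (Y=0, W=0, V=1, X=0, Z=3, U=0) weight 1/1080
  (Y=0, W=0, V=1, X=0, Z=3, U=1) weight 1/1080
  (Y=0, W=0, V=1, X=0, Z=3, U=2) weight 1/1080
  (Y=0, W=0, V=1, X=1, Z=3, U=0) weight 1/1080
  (Y=0, W=0, V=1, X=1, Z=3, U=1) weight 1/1080
  (Y=0, W=0, V=1, X=1, Z=3, U=2) weight 1/1080
  (Y=0, W=0, V=1, X=2, Z=3, U=0) weight 1/1080
  (Y=0, W=0, V=1, X=2, Z=3, U=1) weight 1/1080
  (Y=1, W=0, V=1, X=0, Z=2, U=0) weight 1/660
  (Y=2, W=0, V=1, X=0, Z=1, U=0) weight 1/1980
  … 152 more
Group by Y:
  weight(Y=0) = 1/20
  weight(Y=1) = 3/40
  weight(Y=2) = 1/40
Total weight = 1/20 + 3/40 + 1/40 = 3/20
P(Y=0 | obs) = 1/20 / 3/20 = 1/3
P(Y=1 | obs) = 3/40 / 3/20 = 1/2
P(Y=2 | obs) = 1/40 / 3/20 = 1/6

P(Y = 0 | obs) = 1/3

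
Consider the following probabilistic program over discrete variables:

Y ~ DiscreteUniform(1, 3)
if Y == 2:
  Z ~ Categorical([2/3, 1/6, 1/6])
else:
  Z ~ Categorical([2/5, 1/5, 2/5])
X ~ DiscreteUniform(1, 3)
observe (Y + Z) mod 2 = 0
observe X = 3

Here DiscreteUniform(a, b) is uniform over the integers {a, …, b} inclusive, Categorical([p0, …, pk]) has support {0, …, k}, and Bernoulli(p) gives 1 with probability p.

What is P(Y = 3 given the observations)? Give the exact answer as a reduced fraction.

P(Y = 3 | obs) = 6/37

Enumerate traces; 4 have nonzero weight after conditioning:
  (Y=1, Z=1, X=3) weight 1/45
  (Y=2, Z=0, X=3) weight 2/27
  (Y=2, Z=2, X=3) weight 1/54
  (Y=3, Z=1, X=3) weight 1/45
Group by Y:
  weight(Y=1) = 1/45
  weight(Y=2) = 5/54
  weight(Y=3) = 1/45
Total weight = 1/45 + 5/54 + 1/45 = 37/270
P(Y=1 | obs) = 1/45 / 37/270 = 6/37
P(Y=2 | obs) = 5/54 / 37/270 = 25/37
P(Y=3 | obs) = 1/45 / 37/270 = 6/37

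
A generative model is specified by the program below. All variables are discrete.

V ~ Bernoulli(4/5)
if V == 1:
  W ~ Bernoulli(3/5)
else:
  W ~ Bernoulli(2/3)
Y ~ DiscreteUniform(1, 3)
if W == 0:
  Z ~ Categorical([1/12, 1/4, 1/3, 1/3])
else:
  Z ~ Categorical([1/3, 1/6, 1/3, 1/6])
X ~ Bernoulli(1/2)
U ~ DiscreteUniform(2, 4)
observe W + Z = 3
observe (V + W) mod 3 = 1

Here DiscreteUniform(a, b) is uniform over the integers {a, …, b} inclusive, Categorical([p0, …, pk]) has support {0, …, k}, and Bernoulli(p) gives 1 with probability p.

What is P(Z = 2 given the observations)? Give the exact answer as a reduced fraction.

Enumerate traces; 36 have nonzero weight after conditioning:
  (V=0, W=1, Y=1, Z=2, X=0, U=2) weight 1/405
  (V=0, W=1, Y=1, Z=2, X=0, U=3) weight 1/405
  (V=0, W=1, Y=1, Z=2, X=0, U=4) weight 1/405
  (V=0, W=1, Y=1, Z=2, X=1, U=2) weight 1/405
  (V=0, W=1, Y=1, Z=2, X=1, U=3) weight 1/405
  (V=0, W=1, Y=1, Z=2, X=1, U=4) weight 1/405
  (V=0, W=1, Y=2, Z=2, X=0, U=2) weight 1/405
  (V=0, W=1, Y=2, Z=2, X=0, U=3) weight 1/405
  (V=1, W=0, Y=1, Z=3, X=0, U=2) weight 4/675
  … 27 more
Group by Z:
  weight(Z=2) = 2/45
  weight(Z=3) = 8/75
Total weight = 2/45 + 8/75 = 34/225
P(Z=2 | obs) = 2/45 / 34/225 = 5/17
P(Z=3 | obs) = 8/75 / 34/225 = 12/17

P(Z = 2 | obs) = 5/17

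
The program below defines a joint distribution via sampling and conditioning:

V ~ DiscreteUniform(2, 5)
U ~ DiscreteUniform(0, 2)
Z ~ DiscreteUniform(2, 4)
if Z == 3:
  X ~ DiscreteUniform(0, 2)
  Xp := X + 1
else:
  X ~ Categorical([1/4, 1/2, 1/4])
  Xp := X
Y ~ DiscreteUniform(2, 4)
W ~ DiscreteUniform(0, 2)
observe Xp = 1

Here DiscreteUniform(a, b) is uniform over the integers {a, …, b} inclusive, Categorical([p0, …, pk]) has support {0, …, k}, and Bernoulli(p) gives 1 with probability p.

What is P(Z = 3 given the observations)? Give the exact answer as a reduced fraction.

Enumerate traces; 324 have nonzero weight after conditioning:
  (V=2, U=0, Z=2, X=1, Y=2, W=0) weight 1/648
  (V=2, U=0, Z=2, X=1, Y=2, W=1) weight 1/648
  (V=2, U=0, Z=2, X=1, Y=2, W=2) weight 1/648
  (V=2, U=0, Z=2, X=1, Y=3, W=0) weight 1/648
  (V=2, U=0, Z=2, X=1, Y=3, W=1) weight 1/648
  (V=2, U=0, Z=2, X=1, Y=3, W=2) weight 1/648
  (V=2, U=0, Z=2, X=1, Y=4, W=0) weight 1/648
  (V=2, U=0, Z=2, X=1, Y=4, W=1) weight 1/648
  (V=2, U=0, Z=3, X=0, Y=2, W=0) weight 1/972
  (V=2, U=0, Z=4, X=1, Y=2, W=0) weight 1/648
  … 314 more
Group by Z:
  weight(Z=2) = 1/6
  weight(Z=3) = 1/9
  weight(Z=4) = 1/6
Total weight = 1/6 + 1/9 + 1/6 = 4/9
P(Z=2 | obs) = 1/6 / 4/9 = 3/8
P(Z=3 | obs) = 1/9 / 4/9 = 1/4
P(Z=4 | obs) = 1/6 / 4/9 = 3/8

P(Z = 3 | obs) = 1/4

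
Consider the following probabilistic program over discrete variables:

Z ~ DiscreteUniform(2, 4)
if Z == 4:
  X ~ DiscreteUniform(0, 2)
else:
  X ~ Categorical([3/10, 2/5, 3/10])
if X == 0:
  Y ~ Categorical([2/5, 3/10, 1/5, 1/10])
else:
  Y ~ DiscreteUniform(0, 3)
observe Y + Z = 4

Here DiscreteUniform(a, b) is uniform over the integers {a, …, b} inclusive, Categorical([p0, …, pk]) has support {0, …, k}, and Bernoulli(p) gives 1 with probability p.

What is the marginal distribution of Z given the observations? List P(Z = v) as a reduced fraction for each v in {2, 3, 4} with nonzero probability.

P(Z=2) = 47/160, P(Z=3) = 53/160, P(Z=4) = 3/8

Enumerate traces; 9 have nonzero weight after conditioning:
  (Z=2, X=0, Y=2) weight 1/50
  (Z=2, X=1, Y=2) weight 1/30
  (Z=2, X=2, Y=2) weight 1/40
  (Z=3, X=0, Y=1) weight 3/100
  (Z=3, X=1, Y=1) weight 1/30
  (Z=3, X=2, Y=1) weight 1/40
  (Z=4, X=0, Y=0) weight 2/45
  (Z=4, X=1, Y=0) weight 1/36
  … 1 more
Group by Z:
  weight(Z=2) = 47/600
  weight(Z=3) = 53/600
  weight(Z=4) = 1/10
Total weight = 47/600 + 53/600 + 1/10 = 4/15
P(Z=2 | obs) = 47/600 / 4/15 = 47/160
P(Z=3 | obs) = 53/600 / 4/15 = 53/160
P(Z=4 | obs) = 1/10 / 4/15 = 3/8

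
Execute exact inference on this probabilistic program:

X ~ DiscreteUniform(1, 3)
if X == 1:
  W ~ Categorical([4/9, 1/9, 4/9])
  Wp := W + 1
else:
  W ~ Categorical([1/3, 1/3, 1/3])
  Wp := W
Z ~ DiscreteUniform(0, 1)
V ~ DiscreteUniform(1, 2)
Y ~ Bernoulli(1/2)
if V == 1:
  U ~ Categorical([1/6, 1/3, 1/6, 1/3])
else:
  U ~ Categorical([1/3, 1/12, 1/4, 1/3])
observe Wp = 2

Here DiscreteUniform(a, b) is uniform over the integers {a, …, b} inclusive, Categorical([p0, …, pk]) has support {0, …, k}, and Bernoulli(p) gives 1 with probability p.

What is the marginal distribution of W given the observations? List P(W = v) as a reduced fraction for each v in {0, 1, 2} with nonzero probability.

Enumerate traces; 96 have nonzero weight after conditioning:
  (X=1, W=1, Z=0, V=1, Y=0, U=0) weight 1/1296
  (X=1, W=1, Z=0, V=1, Y=0, U=1) weight 1/648
  (X=1, W=1, Z=0, V=1, Y=0, U=2) weight 1/1296
  (X=1, W=1, Z=0, V=1, Y=0, U=3) weight 1/648
  (X=1, W=1, Z=0, V=1, Y=1, U=0) weight 1/1296
  (X=1, W=1, Z=0, V=1, Y=1, U=1) weight 1/648
  (X=1, W=1, Z=0, V=1, Y=1, U=2) weight 1/1296
  (X=1, W=1, Z=0, V=1, Y=1, U=3) weight 1/648
  (X=2, W=2, Z=0, V=1, Y=0, U=0) weight 1/432
  … 87 more
Group by W:
  weight(W=1) = 1/27
  weight(W=2) = 2/9
Total weight = 1/27 + 2/9 = 7/27
P(W=1 | obs) = 1/27 / 7/27 = 1/7
P(W=2 | obs) = 2/9 / 7/27 = 6/7

P(W=1) = 1/7, P(W=2) = 6/7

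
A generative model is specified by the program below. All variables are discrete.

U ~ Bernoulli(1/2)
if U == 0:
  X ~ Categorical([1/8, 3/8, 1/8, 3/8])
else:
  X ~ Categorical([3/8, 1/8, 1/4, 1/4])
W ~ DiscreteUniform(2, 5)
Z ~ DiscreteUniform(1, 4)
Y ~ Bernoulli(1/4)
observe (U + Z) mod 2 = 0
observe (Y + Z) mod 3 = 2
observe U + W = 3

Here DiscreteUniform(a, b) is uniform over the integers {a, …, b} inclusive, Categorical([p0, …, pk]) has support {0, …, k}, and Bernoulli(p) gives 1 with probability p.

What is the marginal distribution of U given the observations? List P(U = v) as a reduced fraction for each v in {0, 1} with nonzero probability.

P(U=0) = 4/5, P(U=1) = 1/5

Enumerate traces; 12 have nonzero weight after conditioning:
  (U=0, X=0, W=3, Z=2, Y=0) weight 3/1024
  (U=0, X=0, W=3, Z=4, Y=1) weight 1/1024
  (U=0, X=1, W=3, Z=2, Y=0) weight 9/1024
  (U=0, X=1, W=3, Z=4, Y=1) weight 3/1024
  (U=0, X=2, W=3, Z=2, Y=0) weight 3/1024
  (U=0, X=2, W=3, Z=4, Y=1) weight 1/1024
  (U=0, X=3, W=3, Z=2, Y=0) weight 9/1024
  (U=0, X=3, W=3, Z=4, Y=1) weight 3/1024
  (U=1, X=0, W=2, Z=1, Y=1) weight 3/1024
  … 3 more
Group by U:
  weight(U=0) = 1/32
  weight(U=1) = 1/128
Total weight = 1/32 + 1/128 = 5/128
P(U=0 | obs) = 1/32 / 5/128 = 4/5
P(U=1 | obs) = 1/128 / 5/128 = 1/5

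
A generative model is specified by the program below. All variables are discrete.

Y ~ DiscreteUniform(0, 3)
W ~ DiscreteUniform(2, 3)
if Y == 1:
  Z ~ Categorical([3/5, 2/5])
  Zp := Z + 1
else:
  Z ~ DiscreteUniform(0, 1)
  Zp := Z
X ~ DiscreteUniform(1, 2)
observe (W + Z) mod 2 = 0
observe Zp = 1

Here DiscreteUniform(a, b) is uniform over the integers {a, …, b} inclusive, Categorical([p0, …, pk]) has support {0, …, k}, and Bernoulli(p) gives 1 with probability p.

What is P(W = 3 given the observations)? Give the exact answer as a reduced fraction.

P(W = 3 | obs) = 5/7

Enumerate traces; 8 have nonzero weight after conditioning:
  (Y=0, W=3, Z=1, X=1) weight 1/32
  (Y=0, W=3, Z=1, X=2) weight 1/32
  (Y=1, W=2, Z=0, X=1) weight 3/80
  (Y=1, W=2, Z=0, X=2) weight 3/80
  (Y=2, W=3, Z=1, X=1) weight 1/32
  (Y=2, W=3, Z=1, X=2) weight 1/32
  (Y=3, W=3, Z=1, X=1) weight 1/32
  (Y=3, W=3, Z=1, X=2) weight 1/32
Group by W:
  weight(W=2) = 3/40
  weight(W=3) = 3/16
Total weight = 3/40 + 3/16 = 21/80
P(W=2 | obs) = 3/40 / 21/80 = 2/7
P(W=3 | obs) = 3/16 / 21/80 = 5/7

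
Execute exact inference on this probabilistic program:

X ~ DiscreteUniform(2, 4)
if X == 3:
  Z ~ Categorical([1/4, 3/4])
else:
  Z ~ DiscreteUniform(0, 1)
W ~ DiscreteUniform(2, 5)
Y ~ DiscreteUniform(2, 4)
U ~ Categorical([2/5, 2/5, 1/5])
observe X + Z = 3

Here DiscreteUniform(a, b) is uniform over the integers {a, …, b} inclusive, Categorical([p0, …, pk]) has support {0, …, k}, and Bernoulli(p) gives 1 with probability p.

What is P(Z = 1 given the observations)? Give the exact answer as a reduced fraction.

Enumerate traces; 72 have nonzero weight after conditioning:
  (X=2, Z=1, W=2, Y=2, U=0) weight 1/180
  (X=2, Z=1, W=2, Y=2, U=1) weight 1/180
  (X=2, Z=1, W=2, Y=2, U=2) weight 1/360
  (X=2, Z=1, W=2, Y=3, U=0) weight 1/180
  (X=2, Z=1, W=2, Y=3, U=1) weight 1/180
  (X=2, Z=1, W=2, Y=3, U=2) weight 1/360
  (X=2, Z=1, W=2, Y=4, U=0) weight 1/180
  (X=2, Z=1, W=2, Y=4, U=1) weight 1/180
  (X=3, Z=0, W=2, Y=2, U=0) weight 1/360
  … 63 more
Group by Z:
  weight(Z=0) = 1/12
  weight(Z=1) = 1/6
Total weight = 1/12 + 1/6 = 1/4
P(Z=0 | obs) = 1/12 / 1/4 = 1/3
P(Z=1 | obs) = 1/6 / 1/4 = 2/3

P(Z = 1 | obs) = 2/3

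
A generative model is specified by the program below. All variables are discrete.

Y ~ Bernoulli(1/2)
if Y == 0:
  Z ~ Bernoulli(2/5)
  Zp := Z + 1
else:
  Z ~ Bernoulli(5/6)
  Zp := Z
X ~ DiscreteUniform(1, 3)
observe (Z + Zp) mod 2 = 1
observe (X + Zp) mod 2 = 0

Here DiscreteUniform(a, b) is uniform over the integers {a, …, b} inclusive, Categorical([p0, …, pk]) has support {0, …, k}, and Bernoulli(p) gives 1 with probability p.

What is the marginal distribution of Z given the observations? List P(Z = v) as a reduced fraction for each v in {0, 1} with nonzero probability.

P(Z=0) = 3/4, P(Z=1) = 1/4

Enumerate traces; 3 have nonzero weight after conditioning:
  (Y=0, Z=0, X=1) weight 1/10
  (Y=0, Z=0, X=3) weight 1/10
  (Y=0, Z=1, X=2) weight 1/15
Group by Z:
  weight(Z=0) = 1/5
  weight(Z=1) = 1/15
Total weight = 1/5 + 1/15 = 4/15
P(Z=0 | obs) = 1/5 / 4/15 = 3/4
P(Z=1 | obs) = 1/15 / 4/15 = 1/4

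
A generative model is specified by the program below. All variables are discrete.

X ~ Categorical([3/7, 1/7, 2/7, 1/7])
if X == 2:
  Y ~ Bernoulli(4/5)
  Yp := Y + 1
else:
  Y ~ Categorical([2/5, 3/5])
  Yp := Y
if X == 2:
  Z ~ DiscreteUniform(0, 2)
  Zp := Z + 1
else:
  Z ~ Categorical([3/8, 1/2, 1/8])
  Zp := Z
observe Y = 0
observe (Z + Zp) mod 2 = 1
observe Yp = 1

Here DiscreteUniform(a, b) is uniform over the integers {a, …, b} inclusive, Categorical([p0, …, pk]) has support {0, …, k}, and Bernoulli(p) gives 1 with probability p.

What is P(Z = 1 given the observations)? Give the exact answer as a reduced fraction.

P(Z = 1 | obs) = 1/3

Enumerate traces; 3 have nonzero weight after conditioning:
  (X=2, Y=0, Z=0) weight 2/105
  (X=2, Y=0, Z=1) weight 2/105
  (X=2, Y=0, Z=2) weight 2/105
Group by Z:
  weight(Z=0) = 2/105
  weight(Z=1) = 2/105
  weight(Z=2) = 2/105
Total weight = 2/105 + 2/105 + 2/105 = 2/35
P(Z=0 | obs) = 2/105 / 2/35 = 1/3
P(Z=1 | obs) = 2/105 / 2/35 = 1/3
P(Z=2 | obs) = 2/105 / 2/35 = 1/3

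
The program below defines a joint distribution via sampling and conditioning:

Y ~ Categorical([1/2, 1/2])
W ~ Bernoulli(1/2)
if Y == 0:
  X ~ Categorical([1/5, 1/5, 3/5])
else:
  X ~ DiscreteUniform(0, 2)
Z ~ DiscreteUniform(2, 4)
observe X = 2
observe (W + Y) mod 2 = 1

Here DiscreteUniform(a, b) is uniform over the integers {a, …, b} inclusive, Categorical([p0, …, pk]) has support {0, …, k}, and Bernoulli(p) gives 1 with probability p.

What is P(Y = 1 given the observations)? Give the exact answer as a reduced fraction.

Enumerate traces; 6 have nonzero weight after conditioning:
  (Y=0, W=1, X=2, Z=2) weight 1/20
  (Y=0, W=1, X=2, Z=3) weight 1/20
  (Y=0, W=1, X=2, Z=4) weight 1/20
  (Y=1, W=0, X=2, Z=2) weight 1/36
  (Y=1, W=0, X=2, Z=3) weight 1/36
  (Y=1, W=0, X=2, Z=4) weight 1/36
Group by Y:
  weight(Y=0) = 3/20
  weight(Y=1) = 1/12
Total weight = 3/20 + 1/12 = 7/30
P(Y=0 | obs) = 3/20 / 7/30 = 9/14
P(Y=1 | obs) = 1/12 / 7/30 = 5/14

P(Y = 1 | obs) = 5/14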